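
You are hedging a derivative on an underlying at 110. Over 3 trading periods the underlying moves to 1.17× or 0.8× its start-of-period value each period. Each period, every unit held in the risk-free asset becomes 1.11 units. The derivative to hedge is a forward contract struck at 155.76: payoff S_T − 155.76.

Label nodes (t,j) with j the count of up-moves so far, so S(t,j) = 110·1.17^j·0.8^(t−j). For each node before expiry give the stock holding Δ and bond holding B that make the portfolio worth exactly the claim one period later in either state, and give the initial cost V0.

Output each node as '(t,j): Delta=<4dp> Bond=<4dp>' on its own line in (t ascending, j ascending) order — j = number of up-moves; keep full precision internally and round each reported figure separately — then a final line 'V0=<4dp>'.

(0,0): Delta=1.0000 Bond=-113.8904
(1,0): Delta=1.0000 Bond=-126.4183
(1,1): Delta=1.0000 Bond=-126.4183
(2,0): Delta=1.0000 Bond=-140.3243
(2,1): Delta=1.0000 Bond=-140.3243
(2,2): Delta=1.0000 Bond=-140.3243
V0=-3.8904

Since d<R<u, set p* = (R−d)/(u−d) = 0.8378; price each node as the discounted p*-expectation of its children.
Terminal payoffs: V(3,0)=-99.4400, V(3,1)=-73.3920, V(3,2)=-35.2968, V(3,3)=20.4174
(2,0): S=70.4000. Δ = (V_up−V_dn)/(S_up−S_dn) = (-73.3920−-99.4400)/(82.3680−56.3200) = 1.0000. V = [p*·-73.3920 + (1−p*)·-99.4400]/1.11 = -69.9243. B = V − Δ·S = -140.3243.
(2,1): S=102.9600. Δ = (V_up−V_dn)/(S_up−S_dn) = (-35.2968−-73.3920)/(120.4632−82.3680) = 1.0000. V = [p*·-35.2968 + (1−p*)·-73.3920]/1.11 = -37.3643. B = V − Δ·S = -140.3243.
(2,2): S=150.5790. Δ = (V_up−V_dn)/(S_up−S_dn) = (20.4174−-35.2968)/(176.1774−120.4632) = 1.0000. V = [p*·20.4174 + (1−p*)·-35.2968]/1.11 = 10.2547. B = V − Δ·S = -140.3243.
(1,0): S=88.0000. Δ = (V_up−V_dn)/(S_up−S_dn) = (-37.3643−-69.9243)/(102.9600−70.4000) = 1.0000. V = [p*·-37.3643 + (1−p*)·-69.9243]/1.11 = -38.4183. B = V − Δ·S = -126.4183.
(1,1): S=128.7000. Δ = (V_up−V_dn)/(S_up−S_dn) = (10.2547−-37.3643)/(150.5790−102.9600) = 1.0000. V = [p*·10.2547 + (1−p*)·-37.3643]/1.11 = 2.2817. B = V − Δ·S = -126.4183.
(0,0): S=110.0000. Δ = (V_up−V_dn)/(S_up−S_dn) = (2.2817−-38.4183)/(128.7000−88.0000) = 1.0000. V = [p*·2.2817 + (1−p*)·-38.4183]/1.11 = -3.8904. B = V − Δ·S = -113.8904.
The time-0 hedge costs -3.8904, which is the no-arbitrage price.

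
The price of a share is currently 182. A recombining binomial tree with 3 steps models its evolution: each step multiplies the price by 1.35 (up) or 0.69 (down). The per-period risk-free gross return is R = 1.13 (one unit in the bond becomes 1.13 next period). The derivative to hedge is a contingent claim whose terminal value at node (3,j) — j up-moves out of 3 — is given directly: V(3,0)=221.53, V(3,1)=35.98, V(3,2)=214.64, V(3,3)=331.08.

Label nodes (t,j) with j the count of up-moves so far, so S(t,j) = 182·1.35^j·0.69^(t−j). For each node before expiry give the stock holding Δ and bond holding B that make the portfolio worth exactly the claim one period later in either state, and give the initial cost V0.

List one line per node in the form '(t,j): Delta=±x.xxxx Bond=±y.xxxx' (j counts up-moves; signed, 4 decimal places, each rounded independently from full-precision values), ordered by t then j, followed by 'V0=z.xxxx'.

(0,0): Delta=0.7207 Bond=14.1644
(1,0): Delta=0.6113 Bond=29.7367
(1,1): Delta=0.7486 Bond=9.1403
(2,0): Delta=-3.2445 Bond=367.7116
(2,1): Delta=1.5967 Bond=-133.4521
(2,2): Delta=0.5319 Bond=82.2188
V0=145.3283

Since d<R<u, set p* = (R−d)/(u−d) = 0.6667; price each node as the discounted p*-expectation of its children.
Terminal payoffs: V(3,0)=221.5300, V(3,1)=35.9800, V(3,2)=214.6400, V(3,3)=331.0800
Node (2,0) S=86.6502: V=(p*·35.9800+(1−p*)·221.5300)/1.13=86.5752; Δ=(35.9800−221.5300)/(116.9778−59.7886)=-3.2445; B=V−Δ·S=367.7116
Node (2,1) S=169.5330: V=(p*·214.6400+(1−p*)·35.9800)/1.13=137.2448; Δ=(214.6400−35.9800)/(228.8696−116.9778)=1.5967; B=V−Δ·S=-133.4521
Node (2,2) S=331.6950: V=(p*·331.0800+(1−p*)·214.6400)/1.13=258.6431; Δ=(331.0800−214.6400)/(447.7883−228.8696)=0.5319; B=V−Δ·S=82.2188
Node (1,0) S=125.5800: V=(p*·137.2448+(1−p*)·86.5752)/1.13=106.5088; Δ=(137.2448−86.5752)/(169.5330−86.6502)=0.6113; B=V−Δ·S=29.7367
Node (1,1) S=245.7000: V=(p*·258.6431+(1−p*)·137.2448)/1.13=193.0770; Δ=(258.6431−137.2448)/(331.6950−169.5330)=0.7486; B=V−Δ·S=9.1403
Node (0,0) S=182.0000: V=(p*·193.0770+(1−p*)·106.5088)/1.13=145.3283; Δ=(193.0770−106.5088)/(245.7000−125.5800)=0.7207; B=V−Δ·S=14.1644
Root portfolio cost Δ·182+B reproduces V0=145.3283.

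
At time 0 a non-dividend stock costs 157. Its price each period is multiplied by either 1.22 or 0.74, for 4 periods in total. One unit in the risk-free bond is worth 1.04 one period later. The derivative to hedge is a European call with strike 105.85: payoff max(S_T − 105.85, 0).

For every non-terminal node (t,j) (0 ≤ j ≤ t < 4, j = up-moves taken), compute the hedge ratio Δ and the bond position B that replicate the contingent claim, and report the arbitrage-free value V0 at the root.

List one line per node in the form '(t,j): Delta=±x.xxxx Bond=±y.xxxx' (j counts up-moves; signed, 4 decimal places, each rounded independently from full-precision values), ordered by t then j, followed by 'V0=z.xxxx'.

Under the risk-neutral measure, an up-move has probability p* = (R−d)/(u−d) = 0.6250 and values discount at R = 1.04.
Terminal payoffs: V(4,0)=0.0000, V(4,1)=0.0000, V(4,2)=22.1125, V(4,3)=105.1152, V(4,4)=241.9575
  t=3,j=0: stock 63.6202 → up 77.6166 (V=0.0000), down 47.0789 (V=0.0000). Price 0.0000; hedge Δ=0.0000, bond B=0.0000.
  t=3,j=1: stock 104.8873 → up 127.9625 (V=22.1125), down 77.6166 (V=0.0000). Price 13.2888; hedge Δ=0.4392, bond B=-32.7790.
  t=3,j=2: stock 172.9223 → up 210.9652 (V=105.1152), down 127.9625 (V=22.1125). Price 71.1435; hedge Δ=1.0000, bond B=-101.7788.
  t=3,j=3: stock 285.0881 → up 347.8075 (V=241.9575), down 210.9652 (V=105.1152). Price 183.3093; hedge Δ=1.0000, bond B=-101.7788.
  t=2,j=0: stock 85.9732 → up 104.8873 (V=13.2888), down 63.6202 (V=0.0000). Price 7.9860; hedge Δ=0.3220, bond B=-19.6989.
  t=2,j=1: stock 141.7396 → up 172.9223 (V=71.1435), down 104.8873 (V=13.2888). Price 47.5461; hedge Δ=0.8504, bond B=-72.9845.
  t=2,j=2: stock 233.6788 → up 285.0881 (V=183.3093), down 172.9223 (V=71.1435). Price 135.8145; hedge Δ=1.0000, bond B=-97.8643.
  t=1,j=0: stock 116.1800 → up 141.7396 (V=47.5461), down 85.9732 (V=7.9860). Price 31.4530; hedge Δ=0.7094, bond B=-50.9639.
  t=1,j=1: stock 191.5400 → up 233.6788 (V=135.8145), down 141.7396 (V=47.5461). Price 98.7633; hedge Δ=0.9601, bond B=-85.1292.
  t=0,j=0: stock 157.0000 → up 191.5400 (V=98.7633), down 116.1800 (V=31.4530). Price 70.6942; hedge Δ=0.8932, bond B=-69.5358.
Check: Δ(0,0)·S0 + B(0,0) = 70.6942 = V0.

(0,0): Delta=0.8932 Bond=-69.5358
(1,0): Delta=0.7094 Bond=-50.9639
(1,1): Delta=0.9601 Bond=-85.1292
(2,0): Delta=0.3220 Bond=-19.6989
(2,1): Delta=0.8504 Bond=-72.9845
(2,2): Delta=1.0000 Bond=-97.8643
(3,0): Delta=0.0000 Bond=0.0000
(3,1): Delta=0.4392 Bond=-32.7790
(3,2): Delta=1.0000 Bond=-101.7788
(3,3): Delta=1.0000 Bond=-101.7788
V0=70.6942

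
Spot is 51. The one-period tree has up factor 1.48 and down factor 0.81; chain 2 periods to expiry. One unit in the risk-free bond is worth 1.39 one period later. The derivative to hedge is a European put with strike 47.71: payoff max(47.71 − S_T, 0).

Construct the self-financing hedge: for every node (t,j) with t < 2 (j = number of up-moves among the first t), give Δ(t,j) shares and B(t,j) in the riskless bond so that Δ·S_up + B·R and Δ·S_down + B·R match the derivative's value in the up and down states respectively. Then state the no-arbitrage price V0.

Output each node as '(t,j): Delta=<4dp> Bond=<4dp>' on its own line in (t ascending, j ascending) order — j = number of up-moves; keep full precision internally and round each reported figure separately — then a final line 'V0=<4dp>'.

(0,0): Delta=-0.0403 Bond=2.1883
(1,0): Delta=-0.5148 Bond=22.6440
(1,1): Delta=0.0000 Bond=0.0000
V0=0.1331

Since d<R<u, set p* = (R−d)/(u−d) = 0.8657; price each node as the discounted p*-expectation of its children.
Payoff layer (t=2): V(2,0)=14.2489, V(2,1)=0.0000, V(2,2)=0.0000
Node (1,0) S=41.3100: V=(p*·0.0000+(1−p*)·14.2489)/1.39=1.3770; Δ=(0.0000−14.2489)/(61.1388−33.4611)=-0.5148; B=V−Δ·S=22.6440
Node (1,1) S=75.4800: V=(p*·0.0000+(1−p*)·0.0000)/1.39=0.0000; Δ=(0.0000−0.0000)/(111.7104−61.1388)=0.0000; B=V−Δ·S=0.0000
Node (0,0) S=51.0000: V=(p*·0.0000+(1−p*)·1.3770)/1.39=0.1331; Δ=(0.0000−1.3770)/(75.4800−41.3100)=-0.0403; B=V−Δ·S=2.1883
Root portfolio cost Δ·51+B reproduces V0=0.1331.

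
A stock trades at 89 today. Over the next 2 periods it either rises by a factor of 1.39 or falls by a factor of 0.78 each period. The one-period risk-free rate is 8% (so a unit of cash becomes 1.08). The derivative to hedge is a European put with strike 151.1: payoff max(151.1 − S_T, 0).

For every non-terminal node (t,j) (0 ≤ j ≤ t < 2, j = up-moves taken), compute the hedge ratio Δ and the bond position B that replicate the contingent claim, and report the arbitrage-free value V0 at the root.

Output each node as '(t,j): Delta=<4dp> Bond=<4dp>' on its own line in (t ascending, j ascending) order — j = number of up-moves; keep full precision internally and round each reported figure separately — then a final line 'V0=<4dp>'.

(0,0): Delta=-0.8251 Bond=118.2989
(1,0): Delta=-1.0000 Bond=139.9074
(1,1): Delta=-0.7236 Bond=115.2134
V0=44.8689

No-arbitrage ⇒ martingale measure with p* = (R−d)/(u−d) = 0.4918.
Terminal values V(2,·): V(2,0)=96.9524, V(2,1)=54.6062, V(2,2)=0.0000
  t=1,j=0: stock 69.4200 → up 96.4938 (V=54.6062), down 54.1476 (V=96.9524). Price 70.4874; hedge Δ=-1.0000, bond B=139.9074.
  t=1,j=1: stock 123.7100 → up 171.9569 (V=0.0000), down 96.4938 (V=54.6062). Price 25.6951; hedge Δ=-0.7236, bond B=115.2134.
  t=0,j=0: stock 89.0000 → up 123.7100 (V=25.6951), down 69.4200 (V=70.4874). Price 44.8689; hedge Δ=-0.8251, bond B=118.2989.
Self-financing check: at every node Δ·S+B equals the discounted successor values.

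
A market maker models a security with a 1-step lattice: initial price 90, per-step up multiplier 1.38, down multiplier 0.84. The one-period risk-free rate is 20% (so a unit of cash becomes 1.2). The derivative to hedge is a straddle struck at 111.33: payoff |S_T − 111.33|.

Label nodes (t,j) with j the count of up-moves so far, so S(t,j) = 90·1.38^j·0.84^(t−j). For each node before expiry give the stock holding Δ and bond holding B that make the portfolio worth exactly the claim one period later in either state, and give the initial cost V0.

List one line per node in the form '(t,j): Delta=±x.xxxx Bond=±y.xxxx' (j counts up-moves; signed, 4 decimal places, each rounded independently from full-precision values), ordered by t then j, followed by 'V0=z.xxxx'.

The replicating-portfolio and risk-neutral prices coincide; use p* = (1.2−0.84)/(1.38−0.84) = 0.6667 for the latter.
Terminal values V(1,·): V(1,0)=35.7300, V(1,1)=12.8700
(0,0): S=90.0000. Δ = (V_up−V_dn)/(S_up−S_dn) = (12.8700−35.7300)/(124.2000−75.6000) = -0.4704. V = [p*·12.8700 + (1−p*)·35.7300]/1.2 = 17.0750. B = V − Δ·S = 59.4083.
Check: Δ(0,0)·S0 + B(0,0) = 17.0750 = V0.

(0,0): Delta=-0.4704 Bond=59.4083
V0=17.0750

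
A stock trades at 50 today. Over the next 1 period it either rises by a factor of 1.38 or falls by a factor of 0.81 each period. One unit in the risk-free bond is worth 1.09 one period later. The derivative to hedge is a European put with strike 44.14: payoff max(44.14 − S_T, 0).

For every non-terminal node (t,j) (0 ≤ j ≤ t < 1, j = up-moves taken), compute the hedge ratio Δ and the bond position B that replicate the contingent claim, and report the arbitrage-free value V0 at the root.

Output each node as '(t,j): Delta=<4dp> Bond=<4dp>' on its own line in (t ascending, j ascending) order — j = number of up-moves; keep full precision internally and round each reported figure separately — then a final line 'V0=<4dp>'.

Risk-neutral probability p* = (R−d)/(u−d) = (1.09−0.81)/(1.38−0.81) = 0.4912.
Terminal values V(1,·): V(1,0)=3.6400, V(1,1)=0.0000
Node (0,0) S=50.0000: V=(p*·0.0000+(1−p*)·3.6400)/1.09=1.6990; Δ=(0.0000−3.6400)/(69.0000−40.5000)=-0.1277; B=V−Δ·S=8.0850
The time-0 hedge costs 1.6990, which is the no-arbitrage price.

(0,0): Delta=-0.1277 Bond=8.0850
V0=1.6990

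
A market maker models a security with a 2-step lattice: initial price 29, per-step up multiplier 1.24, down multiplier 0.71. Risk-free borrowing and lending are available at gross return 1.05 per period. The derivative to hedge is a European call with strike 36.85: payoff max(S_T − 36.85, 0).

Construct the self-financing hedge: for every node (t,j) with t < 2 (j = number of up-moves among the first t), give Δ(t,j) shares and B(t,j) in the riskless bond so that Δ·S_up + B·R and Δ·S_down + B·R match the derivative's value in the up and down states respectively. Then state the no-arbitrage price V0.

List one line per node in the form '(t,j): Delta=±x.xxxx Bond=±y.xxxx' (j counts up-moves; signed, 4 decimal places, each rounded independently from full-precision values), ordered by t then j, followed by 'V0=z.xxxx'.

Since d<R<u, set p* = (R−d)/(u−d) = 0.6415; price each node as the discounted p*-expectation of its children.
At expiry t=2: V(2,0)=0.0000, V(2,1)=0.0000, V(2,2)=7.7404
Node (1,0) S=20.5900: V=(p*·0.0000+(1−p*)·0.0000)/1.05=0.0000; Δ=(0.0000−0.0000)/(25.5316−14.6189)=0.0000; B=V−Δ·S=0.0000
Node (1,1) S=35.9600: V=(p*·7.7404+(1−p*)·0.0000)/1.05=4.7291; Δ=(7.7404−0.0000)/(44.5904−25.5316)=0.4061; B=V−Δ·S=-9.8754
Node (0,0) S=29.0000: V=(p*·4.7291+(1−p*)·0.0000)/1.05=2.8893; Δ=(4.7291−0.0000)/(35.9600−20.5900)=0.3077; B=V−Δ·S=-6.0335
Check: Δ(0,0)·S0 + B(0,0) = 2.8893 = V0.

(0,0): Delta=0.3077 Bond=-6.0335
(1,0): Delta=0.0000 Bond=0.0000
(1,1): Delta=0.4061 Bond=-9.8754
V0=2.8893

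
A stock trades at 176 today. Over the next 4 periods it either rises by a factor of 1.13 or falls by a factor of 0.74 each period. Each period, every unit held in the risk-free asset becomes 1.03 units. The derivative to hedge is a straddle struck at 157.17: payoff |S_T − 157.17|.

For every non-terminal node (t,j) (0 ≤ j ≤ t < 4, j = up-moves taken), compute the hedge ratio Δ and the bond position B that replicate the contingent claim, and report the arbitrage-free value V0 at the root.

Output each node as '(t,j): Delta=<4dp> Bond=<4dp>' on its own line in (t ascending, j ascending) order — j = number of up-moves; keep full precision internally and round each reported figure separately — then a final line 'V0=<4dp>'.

Under the risk-neutral measure, an up-move has probability p* = (R−d)/(u−d) = 0.7436 and values discount at R = 1.03.
At expiry t=4: V(4,0)=104.3936, V(4,1)=76.5791, V(4,2)=34.1054, V(4,3)=30.7529, V(4,4)=129.7934
(3,0): S=71.3194. Δ = (V_up−V_dn)/(S_up−S_dn) = (76.5791−104.3936)/(80.5909−52.7764) = -1.0000. V = [p*·76.5791 + (1−p*)·104.3936]/1.03 = 81.2728. B = V − Δ·S = 152.5922.
(3,1): S=108.9067. Δ = (V_up−V_dn)/(S_up−S_dn) = (34.1054−76.5791)/(123.0646−80.5909) = -1.0000. V = [p*·34.1054 + (1−p*)·76.5791]/1.03 = 43.6855. B = V − Δ·S = 152.5922.
(3,2): S=166.3035. Δ = (V_up−V_dn)/(S_up−S_dn) = (30.7529−34.1054)/(187.9229−123.0646) = -0.0517. V = [p*·30.7529 + (1−p*)·34.1054]/1.03 = 30.6918. B = V − Δ·S = 39.2880.
(3,3): S=253.9499. Δ = (V_up−V_dn)/(S_up−S_dn) = (129.7934−30.7529)/(286.9634−187.9229) = 1.0000. V = [p*·129.7934 + (1−p*)·30.7529]/1.03 = 101.3576. B = V − Δ·S = -152.5922.
(2,0): S=96.3776. Δ = (V_up−V_dn)/(S_up−S_dn) = (43.6855−81.2728)/(108.9067−71.3194) = -1.0000. V = [p*·43.6855 + (1−p*)·81.2728]/1.03 = 51.7702. B = V − Δ·S = 148.1478.
(2,1): S=147.1712. Δ = (V_up−V_dn)/(S_up−S_dn) = (30.6918−43.6855)/(166.3035−108.9067) = -0.2264. V = [p*·30.6918 + (1−p*)·43.6855]/1.03 = 33.0325. B = V − Δ·S = 66.3499.
(2,2): S=224.7344. Δ = (V_up−V_dn)/(S_up−S_dn) = (101.3576−30.6918)/(253.9499−166.3035) = 0.8063. V = [p*·101.3576 + (1−p*)·30.6918]/1.03 = 80.8138. B = V − Δ·S = -100.3807.
(1,0): S=130.2400. Δ = (V_up−V_dn)/(S_up−S_dn) = (33.0325−51.7702)/(147.1712−96.3776) = -0.3689. V = [p*·33.0325 + (1−p*)·51.7702]/1.03 = 36.7350. B = V − Δ·S = 84.7803.
(1,1): S=198.8800. Δ = (V_up−V_dn)/(S_up−S_dn) = (80.8138−33.0325)/(224.7344−147.1712) = 0.6160. V = [p*·80.8138 + (1−p*)·33.0325]/1.03 = 66.5652. B = V − Δ·S = -55.9508.
(0,0): S=176.0000. Δ = (V_up−V_dn)/(S_up−S_dn) = (66.5652−36.7350)/(198.8800−130.2400) = 0.4346. V = [p*·66.5652 + (1−p*)·36.7350]/1.03 = 57.2004. B = V − Δ·S = -19.2873.
Self-financing check: at every node Δ·S+B equals the discounted successor values.

(0,0): Delta=0.4346 Bond=-19.2873
(1,0): Delta=-0.3689 Bond=84.7803
(1,1): Delta=0.6160 Bond=-55.9508
(2,0): Delta=-1.0000 Bond=148.1478
(2,1): Delta=-0.2264 Bond=66.3499
(2,2): Delta=0.8063 Bond=-100.3807
(3,0): Delta=-1.0000 Bond=152.5922
(3,1): Delta=-1.0000 Bond=152.5922
(3,2): Delta=-0.0517 Bond=39.2880
(3,3): Delta=1.0000 Bond=-152.5922
V0=57.2004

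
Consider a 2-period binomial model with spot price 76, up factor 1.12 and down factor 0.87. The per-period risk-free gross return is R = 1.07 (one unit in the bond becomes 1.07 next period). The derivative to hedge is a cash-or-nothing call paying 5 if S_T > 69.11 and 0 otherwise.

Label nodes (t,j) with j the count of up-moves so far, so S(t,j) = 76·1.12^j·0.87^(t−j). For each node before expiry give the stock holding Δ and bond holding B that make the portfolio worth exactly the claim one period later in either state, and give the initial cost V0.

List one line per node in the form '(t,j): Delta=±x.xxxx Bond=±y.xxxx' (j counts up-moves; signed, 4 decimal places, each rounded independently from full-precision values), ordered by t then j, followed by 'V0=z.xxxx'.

Under the risk-neutral measure, an up-move has probability p* = (R−d)/(u−d) = 0.8000 and values discount at R = 1.07.
At expiry t=2: V(2,0)=0.0000, V(2,1)=5.0000, V(2,2)=5.0000
Node (1,0) S=66.1200: V=(p*·5.0000+(1−p*)·0.0000)/1.07=3.7383; Δ=(5.0000−0.0000)/(74.0544−57.5244)=0.3025; B=V−Δ·S=-16.2617
Node (1,1) S=85.1200: V=(p*·5.0000+(1−p*)·5.0000)/1.07=4.6729; Δ=(5.0000−5.0000)/(95.3344−74.0544)=0.0000; B=V−Δ·S=4.6729
Node (0,0) S=76.0000: V=(p*·4.6729+(1−p*)·3.7383)/1.07=4.1925; Δ=(4.6729−3.7383)/(85.1200−66.1200)=0.0492; B=V−Δ·S=0.4542
Check: Δ(0,0)·S0 + B(0,0) = 4.1925 = V0.

(0,0): Delta=0.0492 Bond=0.4542
(1,0): Delta=0.3025 Bond=-16.2617
(1,1): Delta=0.0000 Bond=4.6729
V0=4.1925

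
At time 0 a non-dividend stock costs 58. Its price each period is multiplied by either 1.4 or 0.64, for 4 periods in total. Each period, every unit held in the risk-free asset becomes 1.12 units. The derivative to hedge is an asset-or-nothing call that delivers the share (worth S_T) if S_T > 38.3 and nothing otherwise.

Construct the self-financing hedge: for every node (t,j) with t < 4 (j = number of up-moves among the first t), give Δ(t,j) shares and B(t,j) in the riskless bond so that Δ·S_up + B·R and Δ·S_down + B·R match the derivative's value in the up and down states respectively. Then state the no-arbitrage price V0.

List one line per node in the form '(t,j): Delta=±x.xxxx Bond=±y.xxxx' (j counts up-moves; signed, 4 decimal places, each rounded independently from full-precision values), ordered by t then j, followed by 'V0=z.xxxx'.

(0,0): Delta=1.0791 Bond=-6.4088
(1,0): Delta=1.2356 Bond=-12.9885
(1,1): Delta=1.0373 Bond=-3.7883
(2,0): Delta=1.4543 Bond=-19.7425
(2,1): Delta=1.1773 Bond=-11.5165
(2,2): Delta=1.0000 Bond=0.0000
(3,0): Delta=0.0000 Bond=0.0000
(3,1): Delta=1.8421 Bond=-35.0100
(3,2): Delta=1.0000 Bond=0.0000
(3,3): Delta=1.0000 Bond=0.0000
V0=56.1771

No-arbitrage ⇒ martingale measure with p* = (R−d)/(u−d) = 0.6316.
Terminal values V(4,·): V(4,0)=0.0000, V(4,1)=0.0000, V(4,2)=46.5633, V(4,3)=101.8573, V(4,4)=222.8128
  t=3,j=0: stock 15.2044 → up 21.2861 (V=0.0000), down 9.7308 (V=0.0000). Price 0.0000; hedge Δ=0.0000, bond B=0.0000.
  t=3,j=1: stock 33.2595 → up 46.5633 (V=46.5633), down 21.2861 (V=0.0000). Price 26.2575; hedge Δ=1.8421, bond B=-35.0100.
  t=3,j=2: stock 72.7552 → up 101.8573 (V=101.8573), down 46.5633 (V=46.5633). Price 72.7552; hedge Δ=1.0000, bond B=0.0000.
  t=3,j=3: stock 159.1520 → up 222.8128 (V=222.8128), down 101.8573 (V=101.8573). Price 159.1520; hedge Δ=1.0000, bond B=0.0000.
  t=2,j=0: stock 23.7568 → up 33.2595 (V=26.2575), down 15.2044 (V=0.0000). Price 14.8069; hedge Δ=1.4543, bond B=-19.7425.
  t=2,j=1: stock 51.9680 → up 72.7552 (V=72.7552), down 33.2595 (V=26.2575). Price 49.6647; hedge Δ=1.1773, bond B=-11.5165.
  t=2,j=2: stock 113.6800 → up 159.1520 (V=159.1520), down 72.7552 (V=72.7552). Price 113.6800; hedge Δ=1.0000, bond B=0.0000.
  t=1,j=0: stock 37.1200 → up 51.9680 (V=49.6647), down 23.7568 (V=14.8069). Price 32.8771; hedge Δ=1.2356, bond B=-12.9885.
  t=1,j=1: stock 81.2000 → up 113.6800 (V=113.6800), down 51.9680 (V=49.6647). Price 80.4423; hedge Δ=1.0373, bond B=-3.7883.
  t=0,j=0: stock 58.0000 → up 81.2000 (V=80.4423), down 37.1200 (V=32.8771). Price 56.1771; hedge Δ=1.0791, bond B=-6.4088.
Root portfolio cost Δ·58+B reproduces V0=56.1771.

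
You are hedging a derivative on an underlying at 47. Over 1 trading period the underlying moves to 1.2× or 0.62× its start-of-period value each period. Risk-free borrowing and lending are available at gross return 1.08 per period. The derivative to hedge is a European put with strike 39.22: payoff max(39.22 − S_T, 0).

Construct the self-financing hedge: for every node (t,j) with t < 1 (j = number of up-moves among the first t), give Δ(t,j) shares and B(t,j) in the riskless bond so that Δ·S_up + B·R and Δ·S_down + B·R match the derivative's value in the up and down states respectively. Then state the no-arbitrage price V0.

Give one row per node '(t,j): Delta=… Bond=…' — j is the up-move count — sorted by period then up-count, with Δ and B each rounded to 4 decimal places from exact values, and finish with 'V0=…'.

(0,0): Delta=-0.3698 Bond=19.3103
V0=1.9310

Risk-neutral probability p* = (R−d)/(u−d) = (1.08−0.62)/(1.2−0.62) = 0.7931.
At expiry t=1: V(1,0)=10.0800, V(1,1)=0.0000
(0,0): S=47.0000. Δ = (V_up−V_dn)/(S_up−S_dn) = (0.0000−10.0800)/(56.4000−29.1400) = -0.3698. V = [p*·0.0000 + (1−p*)·10.0800]/1.08 = 1.9310. B = V − Δ·S = 19.3103.
Root portfolio cost Δ·47+B reproduces V0=1.9310.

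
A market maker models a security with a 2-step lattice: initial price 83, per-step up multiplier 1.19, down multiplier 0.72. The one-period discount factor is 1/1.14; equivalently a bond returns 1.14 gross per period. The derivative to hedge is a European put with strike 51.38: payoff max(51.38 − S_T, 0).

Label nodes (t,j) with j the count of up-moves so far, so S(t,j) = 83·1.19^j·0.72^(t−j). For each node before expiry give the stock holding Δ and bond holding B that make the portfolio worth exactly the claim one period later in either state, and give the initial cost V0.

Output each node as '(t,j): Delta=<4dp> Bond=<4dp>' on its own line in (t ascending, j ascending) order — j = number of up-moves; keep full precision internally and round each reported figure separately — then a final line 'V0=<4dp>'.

(0,0): Delta=-0.0200 Bond=1.7312
(1,0): Delta=-0.2974 Bond=18.5514
(1,1): Delta=0.0000 Bond=0.0000
V0=0.0727

Risk-neutral probability p* = (R−d)/(u−d) = (1.14−0.72)/(1.19−0.72) = 0.8936.
Payoff layer (t=2): V(2,0)=8.3528, V(2,1)=0.0000, V(2,2)=0.0000
Node (1,0) S=59.7600: V=(p*·0.0000+(1−p*)·8.3528)/1.14=0.7795; Δ=(0.0000−8.3528)/(71.1144−43.0272)=-0.2974; B=V−Δ·S=18.5514
Node (1,1) S=98.7700: V=(p*·0.0000+(1−p*)·0.0000)/1.14=0.0000; Δ=(0.0000−0.0000)/(117.5363−71.1144)=0.0000; B=V−Δ·S=0.0000
Node (0,0) S=83.0000: V=(p*·0.0000+(1−p*)·0.7795)/1.14=0.0727; Δ=(0.0000−0.7795)/(98.7700−59.7600)=-0.0200; B=V−Δ·S=1.7312
Self-financing check: at every node Δ·S+B equals the discounted successor values.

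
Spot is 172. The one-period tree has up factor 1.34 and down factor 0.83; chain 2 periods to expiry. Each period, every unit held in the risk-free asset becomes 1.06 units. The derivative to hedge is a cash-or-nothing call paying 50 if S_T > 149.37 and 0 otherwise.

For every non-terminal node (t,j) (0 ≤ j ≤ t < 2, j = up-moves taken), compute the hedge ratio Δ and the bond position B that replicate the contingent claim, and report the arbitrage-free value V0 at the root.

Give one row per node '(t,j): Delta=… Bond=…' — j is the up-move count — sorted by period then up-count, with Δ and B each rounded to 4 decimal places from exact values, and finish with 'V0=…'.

Risk-neutral probability p* = (R−d)/(u−d) = (1.06−0.83)/(1.34−0.83) = 0.4510.
Terminal values V(2,·): V(2,0)=0.0000, V(2,1)=50.0000, V(2,2)=50.0000
(1,0): S=142.7600. Δ = (V_up−V_dn)/(S_up−S_dn) = (50.0000−0.0000)/(191.2984−118.4908) = 0.6867. V = [p*·50.0000 + (1−p*)·0.0000]/1.06 = 21.2727. B = V − Δ·S = -76.7666.
(1,1): S=230.4800. Δ = (V_up−V_dn)/(S_up−S_dn) = (50.0000−50.0000)/(308.8432−191.2984) = 0.0000. V = [p*·50.0000 + (1−p*)·50.0000]/1.06 = 47.1698. B = V − Δ·S = 47.1698.
(0,0): S=172.0000. Δ = (V_up−V_dn)/(S_up−S_dn) = (47.1698−21.2727)/(230.4800−142.7600) = 0.2952. V = [p*·47.1698 + (1−p*)·21.2727]/1.06 = 31.0866. B = V − Δ·S = -19.6922.
The time-0 hedge costs 31.0866, which is the no-arbitrage price.

(0,0): Delta=0.2952 Bond=-19.6922
(1,0): Delta=0.6867 Bond=-76.7666
(1,1): Delta=0.0000 Bond=47.1698
V0=31.0866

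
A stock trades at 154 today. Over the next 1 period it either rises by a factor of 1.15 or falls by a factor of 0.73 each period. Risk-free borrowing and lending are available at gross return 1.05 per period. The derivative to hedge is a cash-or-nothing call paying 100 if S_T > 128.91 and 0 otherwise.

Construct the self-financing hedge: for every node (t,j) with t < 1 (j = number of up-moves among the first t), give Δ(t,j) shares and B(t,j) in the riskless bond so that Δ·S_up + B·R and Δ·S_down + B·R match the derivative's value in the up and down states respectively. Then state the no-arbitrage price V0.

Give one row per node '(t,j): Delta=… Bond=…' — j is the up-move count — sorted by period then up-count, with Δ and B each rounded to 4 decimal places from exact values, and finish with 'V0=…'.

(0,0): Delta=1.5461 Bond=-165.5329
V0=72.5624

Risk-neutral probability p* = (R−d)/(u−d) = (1.05−0.73)/(1.15−0.73) = 0.7619.
Payoff layer (t=1): V(1,0)=0.0000, V(1,1)=100.0000
  t=0,j=0: stock 154.0000 → up 177.1000 (V=100.0000), down 112.4200 (V=0.0000). Price 72.5624; hedge Δ=1.5461, bond B=-165.5329.
Check: Δ(0,0)·S0 + B(0,0) = 72.5624 = V0.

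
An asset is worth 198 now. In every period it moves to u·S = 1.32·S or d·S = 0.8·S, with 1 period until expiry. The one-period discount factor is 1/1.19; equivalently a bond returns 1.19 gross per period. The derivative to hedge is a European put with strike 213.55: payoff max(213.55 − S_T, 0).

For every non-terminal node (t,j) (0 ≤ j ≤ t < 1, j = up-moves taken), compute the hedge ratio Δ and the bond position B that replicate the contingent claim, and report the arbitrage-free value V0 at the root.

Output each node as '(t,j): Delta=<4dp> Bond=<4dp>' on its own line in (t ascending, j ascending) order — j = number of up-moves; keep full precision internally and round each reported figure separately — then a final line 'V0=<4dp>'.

(0,0): Delta=-0.5356 Bond=117.6438
V0=11.5861

No-arbitrage ⇒ martingale measure with p* = (R−d)/(u−d) = 0.7500.
Terminal payoffs: V(1,0)=55.1500, V(1,1)=0.0000
Node (0,0) S=198.0000: V=(p*·0.0000+(1−p*)·55.1500)/1.19=11.5861; Δ=(0.0000−55.1500)/(261.3600−158.4000)=-0.5356; B=V−Δ·S=117.6438
The time-0 hedge costs 11.5861, which is the no-arbitrage price.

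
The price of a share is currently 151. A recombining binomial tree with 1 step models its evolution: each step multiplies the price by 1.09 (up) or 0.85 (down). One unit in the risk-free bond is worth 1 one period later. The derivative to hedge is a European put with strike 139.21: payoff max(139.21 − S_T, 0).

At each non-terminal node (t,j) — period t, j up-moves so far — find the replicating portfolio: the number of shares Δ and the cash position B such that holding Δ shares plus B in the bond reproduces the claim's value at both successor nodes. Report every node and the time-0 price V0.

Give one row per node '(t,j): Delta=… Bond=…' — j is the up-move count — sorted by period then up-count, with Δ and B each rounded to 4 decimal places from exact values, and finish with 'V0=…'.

Under the risk-neutral measure, an up-move has probability p* = (R−d)/(u−d) = 0.6250 and values discount at R = 1.
Payoff layer (t=1): V(1,0)=10.8600, V(1,1)=0.0000
  t=0,j=0: stock 151.0000 → up 164.5900 (V=0.0000), down 128.3500 (V=10.8600). Price 4.0725; hedge Δ=-0.2997, bond B=49.3225.
Each (Δ,B) replicates both successor values, so the strategy is self-financing and V0 is arbitrage-free.

(0,0): Delta=-0.2997 Bond=49.3225
V0=4.0725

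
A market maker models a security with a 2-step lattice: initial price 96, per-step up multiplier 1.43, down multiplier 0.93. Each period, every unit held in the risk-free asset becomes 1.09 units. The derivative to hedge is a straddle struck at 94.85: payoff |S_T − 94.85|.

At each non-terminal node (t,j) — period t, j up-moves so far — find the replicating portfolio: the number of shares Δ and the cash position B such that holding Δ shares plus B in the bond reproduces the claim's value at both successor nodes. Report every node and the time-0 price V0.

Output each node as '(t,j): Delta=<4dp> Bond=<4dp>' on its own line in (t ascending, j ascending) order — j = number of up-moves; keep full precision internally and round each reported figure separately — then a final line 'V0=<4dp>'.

Risk-neutral probability p* = (R−d)/(u−d) = (1.09−0.93)/(1.43−0.93) = 0.3200.
Terminal values V(2,·): V(2,0)=11.8196, V(2,1)=32.8204, V(2,2)=101.4604
Node (1,0) S=89.2800: V=(p*·32.8204+(1−p*)·11.8196)/1.09=17.0090; Δ=(32.8204−11.8196)/(127.6704−83.0304)=0.4704; B=V−Δ·S=-24.9926
Node (1,1) S=137.2800: V=(p*·101.4604+(1−p*)·32.8204)/1.09=50.2617; Δ=(101.4604−32.8204)/(196.3104−127.6704)=1.0000; B=V−Δ·S=-87.0183
Node (0,0) S=96.0000: V=(p*·50.2617+(1−p*)·17.0090)/1.09=25.3669; Δ=(50.2617−17.0090)/(137.2800−89.2800)=0.6928; B=V−Δ·S=-41.1384
Root portfolio cost Δ·96+B reproduces V0=25.3669.

(0,0): Delta=0.6928 Bond=-41.1384
(1,0): Delta=0.4704 Bond=-24.9926
(1,1): Delta=1.0000 Bond=-87.0183
V0=25.3669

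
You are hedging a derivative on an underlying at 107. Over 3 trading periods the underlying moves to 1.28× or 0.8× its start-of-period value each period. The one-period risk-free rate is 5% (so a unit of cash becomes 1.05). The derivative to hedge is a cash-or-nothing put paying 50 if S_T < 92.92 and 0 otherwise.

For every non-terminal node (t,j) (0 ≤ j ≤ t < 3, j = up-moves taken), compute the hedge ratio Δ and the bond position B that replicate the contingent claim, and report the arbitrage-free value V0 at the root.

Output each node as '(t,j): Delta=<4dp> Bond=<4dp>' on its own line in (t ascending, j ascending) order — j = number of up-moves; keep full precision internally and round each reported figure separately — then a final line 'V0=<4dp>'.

(0,0): Delta=-0.4407 Bond=67.4061
(1,0): Delta=-0.6036 Bond=84.7191
(1,1): Delta=-0.3471 Bond=57.9491
(2,0): Delta=0.0000 Bond=47.6190
(2,1): Delta=-0.9507 Bond=126.9841
(2,2): Delta=0.0000 Bond=0.0000
V0=20.2470

Under the risk-neutral measure, an up-move has probability p* = (R−d)/(u−d) = 0.5208 and values discount at R = 1.05.
Terminal payoffs: V(3,0)=50.0000, V(3,1)=50.0000, V(3,2)=0.0000, V(3,3)=0.0000
  t=2,j=0: stock 68.4800 → up 87.6544 (V=50.0000), down 54.7840 (V=50.0000). Price 47.6190; hedge Δ=0.0000, bond B=47.6190.
  t=2,j=1: stock 109.5680 → up 140.2470 (V=0.0000), down 87.6544 (V=50.0000). Price 22.8175; hedge Δ=-0.9507, bond B=126.9841.
  t=2,j=2: stock 175.3088 → up 224.3953 (V=0.0000), down 140.2470 (V=0.0000). Price 0.0000; hedge Δ=0.0000, bond B=0.0000.
  t=1,j=0: stock 85.6000 → up 109.5680 (V=22.8175), down 68.4800 (V=47.6190). Price 33.0491; hedge Δ=-0.6036, bond B=84.7191.
  t=1,j=1: stock 136.9600 → up 175.3088 (V=0.0000), down 109.5680 (V=22.8175). Price 10.4127; hedge Δ=-0.3471, bond B=57.9491.
  t=0,j=0: stock 107.0000 → up 136.9600 (V=10.4127), down 85.6000 (V=33.0491). Price 20.2470; hedge Δ=-0.4407, bond B=67.4061.
The time-0 hedge costs 20.2470, which is the no-arbitrage price.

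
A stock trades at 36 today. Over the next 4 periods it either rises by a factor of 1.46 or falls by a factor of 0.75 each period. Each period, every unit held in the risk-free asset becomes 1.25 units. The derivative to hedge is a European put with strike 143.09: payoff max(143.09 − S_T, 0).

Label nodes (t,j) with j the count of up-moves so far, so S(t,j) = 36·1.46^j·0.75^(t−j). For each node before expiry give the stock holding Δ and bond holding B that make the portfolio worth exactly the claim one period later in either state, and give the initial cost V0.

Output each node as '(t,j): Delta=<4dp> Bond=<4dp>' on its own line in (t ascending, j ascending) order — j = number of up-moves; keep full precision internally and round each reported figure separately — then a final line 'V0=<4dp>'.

(0,0): Delta=-0.8567 Bond=55.5143
(1,0): Delta=-1.0000 Bond=73.2621
(1,1): Delta=-0.8258 Bond=67.7678
(2,0): Delta=-1.0000 Bond=91.5776
(2,1): Delta=-1.0000 Bond=91.5776
(2,2): Delta=-0.7882 Bond=81.8253
(3,0): Delta=-1.0000 Bond=114.4720
(3,1): Delta=-1.0000 Bond=114.4720
(3,2): Delta=-1.0000 Bond=114.4720
(3,3): Delta=-0.7425 Bond=97.1617
V0=24.6732

Since d<R<u, set p* = (R−d)/(u−d) = 0.7042; price each node as the discounted p*-expectation of its children.
Terminal payoffs: V(4,0)=131.6994, V(4,1)=120.9163, V(4,2)=99.9251, V(4,3)=59.0623, V(4,4)=0.0000
Node (3,0) S=15.1875: V=(p*·120.9163+(1−p*)·131.6994)/1.25=99.2845; Δ=(120.9163−131.6994)/(22.1737−11.3906)=-1.0000; B=V−Δ·S=114.4720
Node (3,1) S=29.5650: V=(p*·99.9251+(1−p*)·120.9163)/1.25=84.9070; Δ=(99.9251−120.9163)/(43.1649−22.1738)=-1.0000; B=V−Δ·S=114.4720
Node (3,2) S=57.5532: V=(p*·59.0623+(1−p*)·99.9251)/1.25=56.9188; Δ=(59.0623−99.9251)/(84.0277−43.1649)=-1.0000; B=V−Δ·S=114.4720
Node (3,3) S=112.0369: V=(p*·0.0000+(1−p*)·59.0623)/1.25=13.9753; Δ=(0.0000−59.0623)/(163.5739−84.0277)=-0.7425; B=V−Δ·S=97.1617
Node (2,0) S=20.2500: V=(p*·84.9070+(1−p*)·99.2845)/1.25=71.3276; Δ=(84.9070−99.2845)/(29.5650−15.1875)=-1.0000; B=V−Δ·S=91.5776
Node (2,1) S=39.4200: V=(p*·56.9188+(1−p*)·84.9070)/1.25=52.1576; Δ=(56.9188−84.9070)/(57.5532−29.5650)=-1.0000; B=V−Δ·S=91.5776
Node (2,2) S=76.7376: V=(p*·13.9753+(1−p*)·56.9188)/1.25=21.3415; Δ=(13.9753−56.9188)/(112.0369−57.5532)=-0.7882; B=V−Δ·S=81.8253
Node (1,0) S=27.0000: V=(p*·52.1576+(1−p*)·71.3276)/1.25=46.2621; Δ=(52.1576−71.3276)/(39.4200−20.2500)=-1.0000; B=V−Δ·S=73.2621
Node (1,1) S=52.5600: V=(p*·21.3415+(1−p*)·52.1576)/1.25=24.3649; Δ=(21.3415−52.1576)/(76.7376−39.4200)=-0.8258; B=V−Δ·S=67.7678
Node (0,0) S=36.0000: V=(p*·24.3649+(1−p*)·46.2621)/1.25=24.6732; Δ=(24.3649−46.2621)/(52.5600−27.0000)=-0.8567; B=V−Δ·S=55.5143
Check: Δ(0,0)·S0 + B(0,0) = 24.6732 = V0.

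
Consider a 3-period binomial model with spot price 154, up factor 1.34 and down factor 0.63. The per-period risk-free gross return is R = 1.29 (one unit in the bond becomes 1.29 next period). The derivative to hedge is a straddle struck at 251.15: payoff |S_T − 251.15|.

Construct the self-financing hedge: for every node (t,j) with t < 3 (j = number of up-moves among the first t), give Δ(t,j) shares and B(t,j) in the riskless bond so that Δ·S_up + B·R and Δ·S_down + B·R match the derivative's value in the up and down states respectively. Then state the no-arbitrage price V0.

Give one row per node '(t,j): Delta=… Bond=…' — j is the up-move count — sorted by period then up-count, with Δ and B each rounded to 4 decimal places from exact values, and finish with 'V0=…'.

(0,0): Delta=0.1340 Bond=31.7072
(1,0): Delta=-1.0000 Bond=150.9224
(1,1): Delta=0.1744 Bond=32.5675
(2,0): Delta=-1.0000 Bond=194.6899
(2,1): Delta=-1.0000 Bond=194.6899
(2,2): Delta=0.2162 Bond=30.4456
V0=52.3423

No-arbitrage ⇒ martingale measure with p* = (R−d)/(u−d) = 0.9296.
Terminal values V(3,·): V(3,0)=212.6428, V(3,1)=169.2457, V(3,2)=76.9409, V(3,3)=119.3900
Node (2,0) S=61.1226: V=(p*·169.2457+(1−p*)·212.6428)/1.29=133.5673; Δ=(169.2457−212.6428)/(81.9043−38.5072)=-1.0000; B=V−Δ·S=194.6899
Node (2,1) S=130.0068: V=(p*·76.9409+(1−p*)·169.2457)/1.29=64.6831; Δ=(76.9409−169.2457)/(174.2091−81.9043)=-1.0000; B=V−Δ·S=194.6899
Node (2,2) S=276.5224: V=(p*·119.3900+(1−p*)·76.9409)/1.29=90.2331; Δ=(119.3900−76.9409)/(370.5400−174.2091)=0.2162; B=V−Δ·S=30.4456
Node (1,0) S=97.0200: V=(p*·64.6831+(1−p*)·133.5673)/1.29=53.9024; Δ=(64.6831−133.5673)/(130.0068−61.1226)=-1.0000; B=V−Δ·S=150.9224
Node (1,1) S=206.3600: V=(p*·90.2331+(1−p*)·64.6831)/1.29=68.5533; Δ=(90.2331−64.6831)/(276.5224−130.0068)=0.1744; B=V−Δ·S=32.5675
Node (0,0) S=154.0000: V=(p*·68.5533+(1−p*)·53.9024)/1.29=52.3423; Δ=(68.5533−53.9024)/(206.3600−97.0200)=0.1340; B=V−Δ·S=31.7072
Root portfolio cost Δ·154+B reproduces V0=52.3423.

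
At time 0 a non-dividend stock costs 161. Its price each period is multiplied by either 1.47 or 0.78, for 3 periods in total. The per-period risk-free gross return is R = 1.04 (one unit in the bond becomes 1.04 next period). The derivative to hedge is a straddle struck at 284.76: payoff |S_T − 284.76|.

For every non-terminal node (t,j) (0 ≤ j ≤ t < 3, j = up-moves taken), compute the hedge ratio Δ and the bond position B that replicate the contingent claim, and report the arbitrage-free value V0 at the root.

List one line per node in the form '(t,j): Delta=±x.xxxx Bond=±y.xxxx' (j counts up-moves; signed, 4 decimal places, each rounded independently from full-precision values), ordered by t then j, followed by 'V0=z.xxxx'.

(0,0): Delta=-0.4643 Bond=188.4662
(1,0): Delta=-1.0000 Bond=263.2766
(1,1): Delta=0.0058 Bond=84.7478
(2,0): Delta=-1.0000 Bond=273.8077
(2,1): Delta=-1.0000 Bond=273.8077
(2,2): Delta=0.8884 Bond=-218.9319
V0=113.7121

No-arbitrage ⇒ martingale measure with p* = (R−d)/(u−d) = 0.3768.
Payoff layer (t=3): V(3,0)=208.3571, V(3,1)=140.7700, V(3,2)=13.3942, V(3,3)=226.6602
(2,0): S=97.9524. Δ = (V_up−V_dn)/(S_up−S_dn) = (140.7700−208.3571)/(143.9900−76.4029) = -1.0000. V = [p*·140.7700 + (1−p*)·208.3571]/1.04 = 175.8553. B = V − Δ·S = 273.8077.
(2,1): S=184.6026. Δ = (V_up−V_dn)/(S_up−S_dn) = (13.3942−140.7700)/(271.3658−143.9900) = -1.0000. V = [p*·13.3942 + (1−p*)·140.7700]/1.04 = 89.2051. B = V − Δ·S = 273.8077.
(2,2): S=347.9049. Δ = (V_up−V_dn)/(S_up−S_dn) = (226.6602−13.3942)/(511.4202−271.3658) = 0.8884. V = [p*·226.6602 + (1−p*)·13.3942]/1.04 = 90.1493. B = V − Δ·S = -218.9319.
(1,0): S=125.5800. Δ = (V_up−V_dn)/(S_up−S_dn) = (89.2051−175.8553)/(184.6026−97.9524) = -1.0000. V = [p*·89.2051 + (1−p*)·175.8553]/1.04 = 137.6966. B = V − Δ·S = 263.2766.
(1,1): S=236.6700. Δ = (V_up−V_dn)/(S_up−S_dn) = (90.1493−89.2051)/(347.9049−184.6026) = 0.0058. V = [p*·90.1493 + (1−p*)·89.2051]/1.04 = 86.1162. B = V − Δ·S = 84.7478.
(0,0): S=161.0000. Δ = (V_up−V_dn)/(S_up−S_dn) = (86.1162−137.6966)/(236.6700−125.5800) = -0.4643. V = [p*·86.1162 + (1−p*)·137.6966]/1.04 = 113.7121. B = V − Δ·S = 188.4662.
Root portfolio cost Δ·161+B reproduces V0=113.7121.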